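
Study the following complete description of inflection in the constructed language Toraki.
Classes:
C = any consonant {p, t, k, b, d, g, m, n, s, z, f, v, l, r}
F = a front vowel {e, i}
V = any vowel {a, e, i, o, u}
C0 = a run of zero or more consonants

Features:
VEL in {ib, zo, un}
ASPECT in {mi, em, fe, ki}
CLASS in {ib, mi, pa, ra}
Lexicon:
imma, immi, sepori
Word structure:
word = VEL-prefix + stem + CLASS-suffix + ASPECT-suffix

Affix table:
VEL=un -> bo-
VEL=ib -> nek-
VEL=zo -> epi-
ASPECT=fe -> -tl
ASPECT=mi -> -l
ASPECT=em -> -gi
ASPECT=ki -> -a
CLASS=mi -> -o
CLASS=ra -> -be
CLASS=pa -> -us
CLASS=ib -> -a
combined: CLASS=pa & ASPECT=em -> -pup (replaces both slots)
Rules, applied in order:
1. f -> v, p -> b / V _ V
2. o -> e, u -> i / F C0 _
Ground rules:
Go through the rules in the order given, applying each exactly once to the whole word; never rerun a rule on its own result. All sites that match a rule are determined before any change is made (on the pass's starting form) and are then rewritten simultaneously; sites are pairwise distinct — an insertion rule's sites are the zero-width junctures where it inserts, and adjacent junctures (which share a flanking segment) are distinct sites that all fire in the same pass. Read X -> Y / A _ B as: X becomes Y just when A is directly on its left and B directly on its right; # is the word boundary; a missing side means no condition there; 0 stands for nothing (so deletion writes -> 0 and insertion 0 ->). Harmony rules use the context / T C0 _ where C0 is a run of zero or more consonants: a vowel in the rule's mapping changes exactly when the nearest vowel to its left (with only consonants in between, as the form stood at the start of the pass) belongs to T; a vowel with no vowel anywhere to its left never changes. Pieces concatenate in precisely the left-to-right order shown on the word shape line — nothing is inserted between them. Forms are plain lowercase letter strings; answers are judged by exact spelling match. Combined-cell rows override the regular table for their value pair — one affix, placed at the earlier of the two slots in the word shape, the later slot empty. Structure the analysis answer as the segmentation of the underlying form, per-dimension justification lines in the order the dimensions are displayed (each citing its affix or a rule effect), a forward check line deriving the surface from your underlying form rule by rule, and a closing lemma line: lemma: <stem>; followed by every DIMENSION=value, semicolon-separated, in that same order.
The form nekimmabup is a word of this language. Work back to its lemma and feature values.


underlying: nek-imma-pup
VEL=ib - signalled by the affix nek-
ASPECT=em - signalled by the combined affix row
CLASS=pa - signalled by the combined affix row
check: nekimmapup -> nekimmabup -> nekimmabup
lemma: imma; VEL=ib; ASPECT=em; CLASS=pa


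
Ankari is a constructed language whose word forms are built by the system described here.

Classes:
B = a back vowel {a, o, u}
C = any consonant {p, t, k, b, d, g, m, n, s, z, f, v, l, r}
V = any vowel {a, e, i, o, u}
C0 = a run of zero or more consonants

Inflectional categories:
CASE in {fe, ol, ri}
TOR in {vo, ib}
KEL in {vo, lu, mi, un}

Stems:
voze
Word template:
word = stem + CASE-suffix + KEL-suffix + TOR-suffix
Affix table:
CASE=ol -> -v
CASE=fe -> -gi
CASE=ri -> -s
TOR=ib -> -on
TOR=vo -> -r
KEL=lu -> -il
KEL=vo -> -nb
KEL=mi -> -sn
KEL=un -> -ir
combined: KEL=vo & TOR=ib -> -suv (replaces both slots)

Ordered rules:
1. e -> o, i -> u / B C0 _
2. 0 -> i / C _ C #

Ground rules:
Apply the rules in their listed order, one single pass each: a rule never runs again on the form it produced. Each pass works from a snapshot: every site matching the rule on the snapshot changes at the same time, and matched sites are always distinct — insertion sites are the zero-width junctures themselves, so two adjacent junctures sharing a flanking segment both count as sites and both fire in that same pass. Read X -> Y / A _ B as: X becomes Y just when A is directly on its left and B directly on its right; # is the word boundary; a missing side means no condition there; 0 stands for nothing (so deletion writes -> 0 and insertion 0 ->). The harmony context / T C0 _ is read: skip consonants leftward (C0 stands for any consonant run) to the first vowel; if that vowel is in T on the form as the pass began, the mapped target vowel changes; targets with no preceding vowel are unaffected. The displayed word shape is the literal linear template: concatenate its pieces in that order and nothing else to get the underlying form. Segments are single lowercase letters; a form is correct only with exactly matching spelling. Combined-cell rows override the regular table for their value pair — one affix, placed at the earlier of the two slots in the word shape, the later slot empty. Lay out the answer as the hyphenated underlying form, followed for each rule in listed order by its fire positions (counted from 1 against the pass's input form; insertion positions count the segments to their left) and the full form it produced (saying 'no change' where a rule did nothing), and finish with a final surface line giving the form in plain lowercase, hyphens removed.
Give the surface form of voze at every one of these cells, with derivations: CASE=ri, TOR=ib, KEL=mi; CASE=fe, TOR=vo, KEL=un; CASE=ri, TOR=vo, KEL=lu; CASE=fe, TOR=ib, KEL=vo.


cell CASE=ri, TOR=ib, KEL=mi:
underlying: voze-s-sn-on
1. e -> o, i -> u / B C0 _: fires at position(s) 4: vozossnon
2. 0 -> i / C _ C #: no change
surface: vozossnon

cell CASE=fe, TOR=vo, KEL=un:
underlying: voze-gi-ir-r
1. e -> o, i -> u / B C0 _: fires at position(s) 4: vozogiirr
2. 0 -> i / C _ C #: inserts after position(s) 8: vozogiirir
surface: vozogiirir

cell CASE=ri, TOR=vo, KEL=lu:
underlying: voze-s-il-r
1. e -> o, i -> u / B C0 _: fires at position(s) 4: vozosilr
2. 0 -> i / C _ C #: inserts after position(s) 7: vozosilir
surface: vozosilir

cell CASE=fe, TOR=ib, KEL=vo:
underlying: voze-gi-suv
1. e -> o, i -> u / B C0 _: fires at position(s) 4: vozogisuv
2. 0 -> i / C _ C #: no change
surface: vozogisuv


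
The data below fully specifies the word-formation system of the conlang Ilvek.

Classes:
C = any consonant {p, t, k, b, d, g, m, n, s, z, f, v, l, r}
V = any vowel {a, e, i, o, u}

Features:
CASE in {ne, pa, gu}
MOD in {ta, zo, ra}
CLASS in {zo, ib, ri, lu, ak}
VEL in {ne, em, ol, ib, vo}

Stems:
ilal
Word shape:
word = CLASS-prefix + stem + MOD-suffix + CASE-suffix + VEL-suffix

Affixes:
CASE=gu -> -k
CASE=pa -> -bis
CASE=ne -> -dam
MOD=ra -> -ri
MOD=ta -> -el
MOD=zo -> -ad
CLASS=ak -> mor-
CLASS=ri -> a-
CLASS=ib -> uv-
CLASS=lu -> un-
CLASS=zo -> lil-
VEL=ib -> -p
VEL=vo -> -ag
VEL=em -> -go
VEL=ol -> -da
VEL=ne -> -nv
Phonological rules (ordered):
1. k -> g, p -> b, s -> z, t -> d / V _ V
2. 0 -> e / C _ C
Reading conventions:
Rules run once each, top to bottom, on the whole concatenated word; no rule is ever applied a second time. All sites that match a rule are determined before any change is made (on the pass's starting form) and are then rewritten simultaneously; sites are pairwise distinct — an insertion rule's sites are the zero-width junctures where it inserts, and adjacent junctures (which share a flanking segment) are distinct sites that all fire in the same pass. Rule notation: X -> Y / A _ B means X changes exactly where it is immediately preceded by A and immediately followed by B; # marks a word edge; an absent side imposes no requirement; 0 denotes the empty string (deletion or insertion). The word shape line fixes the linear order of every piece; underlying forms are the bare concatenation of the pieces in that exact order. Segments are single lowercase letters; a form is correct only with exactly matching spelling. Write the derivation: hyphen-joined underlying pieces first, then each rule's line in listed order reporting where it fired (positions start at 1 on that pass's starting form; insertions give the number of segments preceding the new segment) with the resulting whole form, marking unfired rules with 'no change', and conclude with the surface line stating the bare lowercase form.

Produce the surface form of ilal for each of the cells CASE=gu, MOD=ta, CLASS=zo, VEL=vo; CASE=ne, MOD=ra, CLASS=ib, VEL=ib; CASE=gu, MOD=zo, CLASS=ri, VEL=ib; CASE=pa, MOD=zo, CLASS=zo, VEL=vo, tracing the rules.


cell CASE=gu, MOD=ta, CLASS=zo, VEL=vo:
underlying: lil-ilal-el-k-ag
1. k -> g, p -> b, s -> z, t -> d / V _ V: no change
2. 0 -> e / C _ C: inserts after position(s) 9: lililalelekag
surface: lililalelekag

cell CASE=ne, MOD=ra, CLASS=ib, VEL=ib:
underlying: uv-ilal-ri-dam-p
1. k -> g, p -> b, s -> z, t -> d / V _ V: no change
2. 0 -> e / C _ C: inserts after position(s) 6, 11: uvilaleridamep
surface: uvilaleridamep

cell CASE=gu, MOD=zo, CLASS=ri, VEL=ib:
underlying: a-ilal-ad-k-p
1. k -> g, p -> b, s -> z, t -> d / V _ V: no change
2. 0 -> e / C _ C: inserts after position(s) 7, 8: ailaladekep
surface: ailaladekep

cell CASE=pa, MOD=zo, CLASS=zo, VEL=vo:
underlying: lil-ilal-ad-bis-ag
1. k -> g, p -> b, s -> z, t -> d / V _ V: fires at position(s) 12: lililaladbizag
2. 0 -> e / C _ C: inserts after position(s) 9: lililaladebizag
surface: lililaladebizag


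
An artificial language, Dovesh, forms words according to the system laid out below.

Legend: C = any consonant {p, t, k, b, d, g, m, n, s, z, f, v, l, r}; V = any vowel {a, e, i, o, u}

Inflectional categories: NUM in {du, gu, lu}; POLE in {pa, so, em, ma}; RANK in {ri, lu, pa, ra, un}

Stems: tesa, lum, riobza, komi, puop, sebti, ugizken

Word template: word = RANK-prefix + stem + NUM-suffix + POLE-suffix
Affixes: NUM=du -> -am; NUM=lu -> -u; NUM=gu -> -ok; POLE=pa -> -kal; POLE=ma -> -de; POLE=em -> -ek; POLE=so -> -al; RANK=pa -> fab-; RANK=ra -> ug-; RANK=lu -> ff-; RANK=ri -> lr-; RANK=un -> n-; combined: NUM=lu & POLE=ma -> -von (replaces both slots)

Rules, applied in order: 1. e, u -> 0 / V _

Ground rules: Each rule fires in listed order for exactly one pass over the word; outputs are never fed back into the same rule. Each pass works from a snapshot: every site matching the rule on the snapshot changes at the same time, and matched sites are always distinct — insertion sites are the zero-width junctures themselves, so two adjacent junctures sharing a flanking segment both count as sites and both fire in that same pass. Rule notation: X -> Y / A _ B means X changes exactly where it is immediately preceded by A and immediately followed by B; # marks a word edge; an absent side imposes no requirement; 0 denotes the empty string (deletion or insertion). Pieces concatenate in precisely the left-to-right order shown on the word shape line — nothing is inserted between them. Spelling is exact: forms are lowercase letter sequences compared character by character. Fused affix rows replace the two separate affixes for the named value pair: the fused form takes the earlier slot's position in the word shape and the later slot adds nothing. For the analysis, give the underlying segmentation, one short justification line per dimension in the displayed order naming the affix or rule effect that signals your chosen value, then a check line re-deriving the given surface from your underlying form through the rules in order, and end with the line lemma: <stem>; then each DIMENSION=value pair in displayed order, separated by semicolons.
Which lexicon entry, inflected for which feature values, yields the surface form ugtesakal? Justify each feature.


underlying: ug-tesa-u-kal
NUM=lu - signalled by the affix -u
POLE=pa - signalled by the affix -kal
RANK=ra - signalled by the affix ug-
check: ugtesaukal -> ugtesakal
lemma: tesa; NUM=lu; POLE=pa; RANK=ra


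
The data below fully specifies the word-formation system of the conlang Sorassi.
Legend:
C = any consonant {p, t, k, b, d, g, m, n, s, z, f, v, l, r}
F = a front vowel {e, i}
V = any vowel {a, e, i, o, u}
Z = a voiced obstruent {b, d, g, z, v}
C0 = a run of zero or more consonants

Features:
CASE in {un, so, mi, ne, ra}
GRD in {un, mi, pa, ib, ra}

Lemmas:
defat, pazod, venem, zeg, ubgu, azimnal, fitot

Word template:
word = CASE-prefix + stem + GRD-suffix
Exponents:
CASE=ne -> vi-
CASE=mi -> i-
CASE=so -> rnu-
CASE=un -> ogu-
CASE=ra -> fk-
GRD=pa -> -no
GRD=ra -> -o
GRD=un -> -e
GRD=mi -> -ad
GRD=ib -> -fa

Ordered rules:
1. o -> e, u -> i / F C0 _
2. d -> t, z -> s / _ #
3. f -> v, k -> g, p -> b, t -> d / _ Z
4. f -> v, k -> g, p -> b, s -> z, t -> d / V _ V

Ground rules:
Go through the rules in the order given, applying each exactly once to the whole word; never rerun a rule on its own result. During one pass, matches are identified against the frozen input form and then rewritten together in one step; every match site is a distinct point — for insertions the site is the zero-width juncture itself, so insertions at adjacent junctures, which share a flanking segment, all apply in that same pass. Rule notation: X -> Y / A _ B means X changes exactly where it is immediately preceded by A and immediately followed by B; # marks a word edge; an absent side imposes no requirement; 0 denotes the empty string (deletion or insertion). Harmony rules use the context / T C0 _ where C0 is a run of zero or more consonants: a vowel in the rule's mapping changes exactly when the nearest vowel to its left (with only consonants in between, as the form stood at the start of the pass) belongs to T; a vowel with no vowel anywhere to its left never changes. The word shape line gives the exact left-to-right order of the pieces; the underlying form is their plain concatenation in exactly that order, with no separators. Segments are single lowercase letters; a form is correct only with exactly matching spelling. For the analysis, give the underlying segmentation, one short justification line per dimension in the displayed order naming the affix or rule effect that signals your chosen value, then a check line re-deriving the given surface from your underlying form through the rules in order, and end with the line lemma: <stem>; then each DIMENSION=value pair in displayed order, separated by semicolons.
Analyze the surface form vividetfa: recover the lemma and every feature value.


underlying: vi-fitot-fa
CASE=ne - signalled by the affix vi-
GRD=ib - signalled by the affix -fa
check: vifitotfa -> vifitetfa -> vifitetfa -> vifitetfa -> vividetfa
lemma: fitot; CASE=ne; GRD=ib


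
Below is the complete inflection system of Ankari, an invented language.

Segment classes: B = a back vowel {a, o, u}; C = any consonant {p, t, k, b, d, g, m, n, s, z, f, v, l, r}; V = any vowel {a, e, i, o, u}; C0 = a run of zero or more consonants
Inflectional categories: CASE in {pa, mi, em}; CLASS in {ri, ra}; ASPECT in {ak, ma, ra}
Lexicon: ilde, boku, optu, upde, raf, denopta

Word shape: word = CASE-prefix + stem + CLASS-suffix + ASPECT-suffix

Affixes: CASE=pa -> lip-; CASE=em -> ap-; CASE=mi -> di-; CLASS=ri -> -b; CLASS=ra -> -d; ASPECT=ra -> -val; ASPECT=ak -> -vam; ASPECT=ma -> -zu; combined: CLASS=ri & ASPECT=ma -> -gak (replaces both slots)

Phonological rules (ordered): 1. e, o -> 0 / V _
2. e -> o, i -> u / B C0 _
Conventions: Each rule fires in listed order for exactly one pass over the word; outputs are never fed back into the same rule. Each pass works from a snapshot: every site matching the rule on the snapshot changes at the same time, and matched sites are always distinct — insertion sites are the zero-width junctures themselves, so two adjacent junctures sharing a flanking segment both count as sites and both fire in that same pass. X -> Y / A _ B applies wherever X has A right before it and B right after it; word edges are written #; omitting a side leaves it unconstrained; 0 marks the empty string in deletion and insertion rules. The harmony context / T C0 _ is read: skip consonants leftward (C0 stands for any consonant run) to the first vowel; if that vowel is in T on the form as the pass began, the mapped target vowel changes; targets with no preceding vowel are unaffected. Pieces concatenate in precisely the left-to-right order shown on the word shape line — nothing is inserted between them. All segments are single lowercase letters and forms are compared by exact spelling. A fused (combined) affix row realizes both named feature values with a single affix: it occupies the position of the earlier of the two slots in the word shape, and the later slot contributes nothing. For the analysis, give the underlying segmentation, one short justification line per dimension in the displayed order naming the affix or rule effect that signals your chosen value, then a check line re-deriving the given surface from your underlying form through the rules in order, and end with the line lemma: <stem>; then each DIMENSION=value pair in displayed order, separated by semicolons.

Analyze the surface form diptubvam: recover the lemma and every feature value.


underlying: di-optu-b-vam
CASE=mi - signalled by the affix di-
CLASS=ri - signalled by the affix -b
ASPECT=ak - signalled by the affix -vam
check: dioptubvam -> diptubvam -> diptubvam
lemma: optu; CASE=mi; CLASS=ri; ASPECT=ak


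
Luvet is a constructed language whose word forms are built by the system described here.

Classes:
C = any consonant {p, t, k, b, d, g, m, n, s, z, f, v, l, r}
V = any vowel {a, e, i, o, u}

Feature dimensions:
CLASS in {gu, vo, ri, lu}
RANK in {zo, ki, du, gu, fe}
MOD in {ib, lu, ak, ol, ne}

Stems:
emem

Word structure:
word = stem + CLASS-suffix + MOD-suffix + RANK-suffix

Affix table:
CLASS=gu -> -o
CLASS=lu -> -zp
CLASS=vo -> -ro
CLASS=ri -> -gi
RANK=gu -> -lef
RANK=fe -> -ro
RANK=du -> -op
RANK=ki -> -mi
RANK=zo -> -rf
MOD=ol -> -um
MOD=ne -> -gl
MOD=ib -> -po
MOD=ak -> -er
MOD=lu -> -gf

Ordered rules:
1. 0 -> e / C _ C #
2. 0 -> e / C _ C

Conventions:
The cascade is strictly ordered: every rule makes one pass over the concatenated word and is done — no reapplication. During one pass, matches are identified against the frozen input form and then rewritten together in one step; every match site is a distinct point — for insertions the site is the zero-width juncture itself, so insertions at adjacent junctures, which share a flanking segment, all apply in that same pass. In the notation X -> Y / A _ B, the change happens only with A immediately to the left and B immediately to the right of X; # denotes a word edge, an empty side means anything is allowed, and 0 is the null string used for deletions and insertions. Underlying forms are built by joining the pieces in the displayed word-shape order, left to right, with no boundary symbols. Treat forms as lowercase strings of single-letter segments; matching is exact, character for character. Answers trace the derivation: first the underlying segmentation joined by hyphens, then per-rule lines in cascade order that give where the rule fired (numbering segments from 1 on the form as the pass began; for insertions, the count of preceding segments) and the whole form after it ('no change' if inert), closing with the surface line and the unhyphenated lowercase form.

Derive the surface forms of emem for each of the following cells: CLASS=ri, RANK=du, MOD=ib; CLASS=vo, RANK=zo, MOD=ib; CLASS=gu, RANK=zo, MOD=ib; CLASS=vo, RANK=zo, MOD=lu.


cell CLASS=ri, RANK=du, MOD=ib:
underlying: emem-gi-po-op
1. 0 -> e / C _ C #: no change
2. 0 -> e / C _ C: inserts after position(s) 4: ememegipoop
surface: ememegipoop

cell CLASS=vo, RANK=zo, MOD=ib:
underlying: emem-ro-po-rf
1. 0 -> e / C _ C #: inserts after position(s) 9: ememroporef
2. 0 -> e / C _ C: inserts after position(s) 4: ememeroporef
surface: ememeroporef

cell CLASS=gu, RANK=zo, MOD=ib:
underlying: emem-o-po-rf
1. 0 -> e / C _ C #: inserts after position(s) 8: ememoporef
2. 0 -> e / C _ C: no change
surface: ememoporef

cell CLASS=vo, RANK=zo, MOD=lu:
underlying: emem-ro-gf-rf
1. 0 -> e / C _ C #: inserts after position(s) 9: ememrogfref
2. 0 -> e / C _ C: inserts after position(s) 4, 7, 8: ememerogeferef
surface: ememerogeferef


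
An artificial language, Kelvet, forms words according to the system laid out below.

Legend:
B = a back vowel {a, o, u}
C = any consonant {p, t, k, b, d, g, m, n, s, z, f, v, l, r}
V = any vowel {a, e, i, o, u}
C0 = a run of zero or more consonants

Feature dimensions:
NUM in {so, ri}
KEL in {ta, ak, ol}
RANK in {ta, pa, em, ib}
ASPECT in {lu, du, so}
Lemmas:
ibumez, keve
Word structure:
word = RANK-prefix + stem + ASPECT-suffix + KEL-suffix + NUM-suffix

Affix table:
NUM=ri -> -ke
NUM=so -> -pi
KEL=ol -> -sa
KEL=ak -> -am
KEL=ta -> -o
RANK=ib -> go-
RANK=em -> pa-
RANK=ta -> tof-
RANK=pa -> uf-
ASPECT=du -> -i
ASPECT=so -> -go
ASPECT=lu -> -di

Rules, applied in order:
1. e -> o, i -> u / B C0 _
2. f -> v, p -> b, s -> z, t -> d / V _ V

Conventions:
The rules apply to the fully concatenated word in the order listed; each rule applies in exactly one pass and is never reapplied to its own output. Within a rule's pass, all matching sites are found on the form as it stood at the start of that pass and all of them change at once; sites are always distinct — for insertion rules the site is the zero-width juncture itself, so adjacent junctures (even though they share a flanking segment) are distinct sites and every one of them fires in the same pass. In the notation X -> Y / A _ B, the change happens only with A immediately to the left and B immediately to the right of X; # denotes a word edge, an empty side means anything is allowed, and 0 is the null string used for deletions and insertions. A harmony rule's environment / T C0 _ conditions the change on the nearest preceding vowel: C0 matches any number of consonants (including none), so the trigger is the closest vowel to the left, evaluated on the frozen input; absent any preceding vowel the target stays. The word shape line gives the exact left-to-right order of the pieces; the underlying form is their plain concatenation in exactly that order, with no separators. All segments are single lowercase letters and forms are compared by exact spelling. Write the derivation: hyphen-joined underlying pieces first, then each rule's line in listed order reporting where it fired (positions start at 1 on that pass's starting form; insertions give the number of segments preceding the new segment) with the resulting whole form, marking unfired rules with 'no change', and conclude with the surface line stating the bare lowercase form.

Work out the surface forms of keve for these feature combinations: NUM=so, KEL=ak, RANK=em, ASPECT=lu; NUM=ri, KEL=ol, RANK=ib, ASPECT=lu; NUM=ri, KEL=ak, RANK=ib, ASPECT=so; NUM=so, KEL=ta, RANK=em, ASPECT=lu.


cell NUM=so, KEL=ak, RANK=em, ASPECT=lu:
underlying: pa-keve-di-am-pi
1. e -> o, i -> u / B C0 _: fires at position(s) 4, 12: pakovediampu
2. f -> v, p -> b, s -> z, t -> d / V _ V: no change
surface: pakovediampu

cell NUM=ri, KEL=ol, RANK=ib, ASPECT=lu:
underlying: go-keve-di-sa-ke
1. e -> o, i -> u / B C0 _: fires at position(s) 4, 12: gokovedisako
2. f -> v, p -> b, s -> z, t -> d / V _ V: fires at position(s) 9: gokovedizako
surface: gokovedizako

cell NUM=ri, KEL=ak, RANK=ib, ASPECT=so:
underlying: go-keve-go-am-ke
1. e -> o, i -> u / B C0 _: fires at position(s) 4, 12: gokovegoamko
2. f -> v, p -> b, s -> z, t -> d / V _ V: no change
surface: gokovegoamko

cell NUM=so, KEL=ta, RANK=em, ASPECT=lu:
underlying: pa-keve-di-o-pi
1. e -> o, i -> u / B C0 _: fires at position(s) 4, 11: pakovediopu
2. f -> v, p -> b, s -> z, t -> d / V _ V: fires at position(s) 10: pakovediobu
surface: pakovediobu


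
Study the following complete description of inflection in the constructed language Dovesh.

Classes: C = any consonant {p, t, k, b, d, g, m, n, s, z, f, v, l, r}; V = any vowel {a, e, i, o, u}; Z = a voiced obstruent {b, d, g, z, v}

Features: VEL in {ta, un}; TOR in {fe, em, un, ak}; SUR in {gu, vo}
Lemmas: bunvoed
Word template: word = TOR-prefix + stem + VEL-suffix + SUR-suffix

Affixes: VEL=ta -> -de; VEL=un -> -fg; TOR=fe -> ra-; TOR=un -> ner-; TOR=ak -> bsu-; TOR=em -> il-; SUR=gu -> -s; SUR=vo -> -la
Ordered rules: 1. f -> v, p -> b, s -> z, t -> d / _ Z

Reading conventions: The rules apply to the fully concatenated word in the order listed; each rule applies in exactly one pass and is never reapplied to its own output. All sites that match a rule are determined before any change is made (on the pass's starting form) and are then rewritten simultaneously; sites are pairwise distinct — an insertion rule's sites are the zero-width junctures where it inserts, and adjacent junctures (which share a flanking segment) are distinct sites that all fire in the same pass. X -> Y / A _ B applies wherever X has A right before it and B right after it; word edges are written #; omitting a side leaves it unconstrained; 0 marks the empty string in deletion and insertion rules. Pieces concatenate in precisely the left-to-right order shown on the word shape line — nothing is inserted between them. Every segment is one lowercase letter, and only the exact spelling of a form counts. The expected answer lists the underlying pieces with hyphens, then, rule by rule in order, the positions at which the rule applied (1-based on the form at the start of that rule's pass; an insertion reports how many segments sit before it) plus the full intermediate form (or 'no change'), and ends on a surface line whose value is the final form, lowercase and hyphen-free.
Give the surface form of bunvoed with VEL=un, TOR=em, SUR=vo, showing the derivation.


underlying: il-bunvoed-fg-la
1. f -> v, p -> b, s -> z, t -> d / _ Z: fires at position(s) 10: ilbunvoedvgla
surface: ilbunvoedvgla


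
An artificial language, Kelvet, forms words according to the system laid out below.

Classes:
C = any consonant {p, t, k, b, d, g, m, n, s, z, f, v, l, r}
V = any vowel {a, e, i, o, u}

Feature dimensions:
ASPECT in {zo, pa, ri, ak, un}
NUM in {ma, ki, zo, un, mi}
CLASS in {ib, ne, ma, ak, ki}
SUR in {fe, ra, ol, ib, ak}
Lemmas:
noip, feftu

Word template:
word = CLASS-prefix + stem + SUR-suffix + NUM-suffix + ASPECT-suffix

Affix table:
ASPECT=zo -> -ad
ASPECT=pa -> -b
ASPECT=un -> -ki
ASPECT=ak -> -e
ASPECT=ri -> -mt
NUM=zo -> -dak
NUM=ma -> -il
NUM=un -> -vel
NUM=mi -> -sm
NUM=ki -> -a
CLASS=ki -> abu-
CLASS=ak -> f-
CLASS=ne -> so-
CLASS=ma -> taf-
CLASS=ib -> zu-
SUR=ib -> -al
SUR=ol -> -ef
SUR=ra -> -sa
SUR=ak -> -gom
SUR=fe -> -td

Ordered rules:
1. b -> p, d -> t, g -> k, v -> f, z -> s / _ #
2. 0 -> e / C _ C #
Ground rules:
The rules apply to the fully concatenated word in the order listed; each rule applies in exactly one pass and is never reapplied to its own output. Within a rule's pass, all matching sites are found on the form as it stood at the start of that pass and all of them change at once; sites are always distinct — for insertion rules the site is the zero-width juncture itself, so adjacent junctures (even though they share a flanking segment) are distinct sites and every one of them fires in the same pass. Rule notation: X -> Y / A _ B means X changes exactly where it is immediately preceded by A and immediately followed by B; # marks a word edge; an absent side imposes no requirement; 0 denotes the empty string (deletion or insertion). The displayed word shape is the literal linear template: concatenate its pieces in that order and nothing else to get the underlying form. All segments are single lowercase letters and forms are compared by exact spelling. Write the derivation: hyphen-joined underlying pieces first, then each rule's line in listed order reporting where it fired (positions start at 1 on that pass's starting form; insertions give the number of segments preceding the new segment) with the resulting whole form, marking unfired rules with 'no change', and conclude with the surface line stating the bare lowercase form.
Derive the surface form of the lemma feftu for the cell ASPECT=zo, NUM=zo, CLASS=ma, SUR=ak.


underlying: taf-feftu-gom-dak-ad
1. b -> p, d -> t, g -> k, v -> f, z -> s / _ #: fires at position(s) 16: taffeftugomdakat
2. 0 -> e / C _ C #: no change
surface: taffeftugomdakat


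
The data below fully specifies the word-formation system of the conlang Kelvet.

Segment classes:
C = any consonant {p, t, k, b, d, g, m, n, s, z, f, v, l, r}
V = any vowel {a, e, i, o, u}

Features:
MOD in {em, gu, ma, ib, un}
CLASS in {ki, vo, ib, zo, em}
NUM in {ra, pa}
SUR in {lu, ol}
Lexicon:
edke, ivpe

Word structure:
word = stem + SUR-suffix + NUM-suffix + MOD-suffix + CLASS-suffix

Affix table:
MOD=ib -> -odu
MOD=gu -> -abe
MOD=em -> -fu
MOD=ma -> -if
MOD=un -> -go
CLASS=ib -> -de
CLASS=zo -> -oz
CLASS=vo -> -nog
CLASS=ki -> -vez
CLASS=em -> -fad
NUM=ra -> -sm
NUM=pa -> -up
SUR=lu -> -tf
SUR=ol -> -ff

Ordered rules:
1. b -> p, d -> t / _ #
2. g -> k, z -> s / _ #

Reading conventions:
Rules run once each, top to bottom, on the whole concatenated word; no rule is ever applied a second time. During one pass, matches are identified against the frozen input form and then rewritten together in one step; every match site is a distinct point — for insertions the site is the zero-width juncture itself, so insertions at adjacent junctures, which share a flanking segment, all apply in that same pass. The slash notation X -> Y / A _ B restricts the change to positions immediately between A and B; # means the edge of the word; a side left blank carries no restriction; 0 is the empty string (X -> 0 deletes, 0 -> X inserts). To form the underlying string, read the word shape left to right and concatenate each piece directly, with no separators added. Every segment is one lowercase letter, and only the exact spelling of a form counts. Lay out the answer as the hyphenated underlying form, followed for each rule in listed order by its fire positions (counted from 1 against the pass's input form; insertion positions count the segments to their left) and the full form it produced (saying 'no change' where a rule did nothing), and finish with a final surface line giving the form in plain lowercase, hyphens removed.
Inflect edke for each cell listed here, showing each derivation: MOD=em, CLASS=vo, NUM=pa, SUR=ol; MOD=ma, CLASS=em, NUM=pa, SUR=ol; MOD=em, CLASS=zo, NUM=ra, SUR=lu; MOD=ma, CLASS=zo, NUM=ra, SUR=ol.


cell MOD=em, CLASS=vo, NUM=pa, SUR=ol:
underlying: edke-ff-up-fu-nog
1. b -> p, d -> t / _ #: no change
2. g -> k, z -> s / _ #: fires at position(s) 13: edkeffupfunok
surface: edkeffupfunok

cell MOD=ma, CLASS=em, NUM=pa, SUR=ol:
underlying: edke-ff-up-if-fad
1. b -> p, d -> t / _ #: fires at position(s) 13: edkeffupiffat
2. g -> k, z -> s / _ #: no change
surface: edkeffupiffat

cell MOD=em, CLASS=zo, NUM=ra, SUR=lu:
underlying: edke-tf-sm-fu-oz
1. b -> p, d -> t / _ #: no change
2. g -> k, z -> s / _ #: fires at position(s) 12: edketfsmfuos
surface: edketfsmfuos

cell MOD=ma, CLASS=zo, NUM=ra, SUR=ol:
underlying: edke-ff-sm-if-oz
1. b -> p, d -> t / _ #: no change
2. g -> k, z -> s / _ #: fires at position(s) 12: edkeffsmifos
surface: edkeffsmifos


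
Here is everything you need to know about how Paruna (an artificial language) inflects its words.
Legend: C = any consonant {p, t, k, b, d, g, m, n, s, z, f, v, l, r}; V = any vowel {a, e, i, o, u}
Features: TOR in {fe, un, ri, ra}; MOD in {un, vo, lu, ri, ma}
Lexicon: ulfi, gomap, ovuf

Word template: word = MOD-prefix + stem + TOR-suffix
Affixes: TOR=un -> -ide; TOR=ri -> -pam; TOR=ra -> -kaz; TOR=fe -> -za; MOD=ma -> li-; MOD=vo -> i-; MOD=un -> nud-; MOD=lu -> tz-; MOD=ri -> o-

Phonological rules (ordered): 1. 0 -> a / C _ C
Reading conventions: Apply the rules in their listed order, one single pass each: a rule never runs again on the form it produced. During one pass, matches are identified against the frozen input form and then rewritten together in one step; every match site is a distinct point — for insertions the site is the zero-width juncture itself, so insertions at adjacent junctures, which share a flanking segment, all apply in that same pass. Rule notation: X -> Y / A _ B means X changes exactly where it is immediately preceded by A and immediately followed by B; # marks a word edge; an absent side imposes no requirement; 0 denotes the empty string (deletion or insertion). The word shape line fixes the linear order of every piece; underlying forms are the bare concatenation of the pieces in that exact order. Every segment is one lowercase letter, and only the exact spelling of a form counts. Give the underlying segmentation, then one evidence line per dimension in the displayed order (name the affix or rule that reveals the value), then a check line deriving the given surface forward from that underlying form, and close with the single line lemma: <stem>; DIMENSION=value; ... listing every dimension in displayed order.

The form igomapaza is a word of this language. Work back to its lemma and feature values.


underlying: i-gomap-za
TOR=fe - signalled by the affix -za
MOD=vo - signalled by the affix i-
check: igomapza -> igomapaza
lemma: gomap; TOR=fe; MOD=vo


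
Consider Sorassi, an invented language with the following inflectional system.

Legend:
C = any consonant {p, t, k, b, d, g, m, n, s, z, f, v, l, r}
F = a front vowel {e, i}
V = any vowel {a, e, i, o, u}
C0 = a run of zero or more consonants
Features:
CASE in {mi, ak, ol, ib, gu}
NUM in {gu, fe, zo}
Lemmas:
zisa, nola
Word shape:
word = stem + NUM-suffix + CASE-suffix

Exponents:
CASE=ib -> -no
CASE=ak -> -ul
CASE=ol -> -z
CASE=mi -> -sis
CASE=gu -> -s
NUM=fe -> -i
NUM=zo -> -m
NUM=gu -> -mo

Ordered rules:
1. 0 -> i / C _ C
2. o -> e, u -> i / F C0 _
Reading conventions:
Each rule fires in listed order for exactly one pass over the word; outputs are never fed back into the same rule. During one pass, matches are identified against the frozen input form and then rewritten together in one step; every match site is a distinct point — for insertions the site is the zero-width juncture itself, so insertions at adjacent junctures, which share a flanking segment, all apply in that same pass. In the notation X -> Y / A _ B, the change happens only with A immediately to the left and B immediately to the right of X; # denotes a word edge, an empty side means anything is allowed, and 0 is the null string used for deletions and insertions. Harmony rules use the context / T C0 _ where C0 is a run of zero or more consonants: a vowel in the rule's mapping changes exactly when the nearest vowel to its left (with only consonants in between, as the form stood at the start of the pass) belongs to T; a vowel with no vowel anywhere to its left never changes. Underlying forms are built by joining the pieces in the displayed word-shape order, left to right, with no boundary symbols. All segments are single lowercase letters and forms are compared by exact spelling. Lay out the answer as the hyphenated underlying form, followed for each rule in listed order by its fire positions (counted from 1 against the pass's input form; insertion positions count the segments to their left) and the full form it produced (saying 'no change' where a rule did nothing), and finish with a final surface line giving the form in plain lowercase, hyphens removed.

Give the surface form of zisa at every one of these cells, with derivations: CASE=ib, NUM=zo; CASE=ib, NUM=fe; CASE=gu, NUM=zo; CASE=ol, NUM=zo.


cell CASE=ib, NUM=zo:
underlying: zisa-m-no
1. 0 -> i / C _ C: inserts after position(s) 5: zisamino
2. o -> e, u -> i / F C0 _: fires at position(s) 8: zisamine
surface: zisamine

cell CASE=ib, NUM=fe:
underlying: zisa-i-no
1. 0 -> i / C _ C: no change
2. o -> e, u -> i / F C0 _: fires at position(s) 7: zisaine
surface: zisaine

cell CASE=gu, NUM=zo:
underlying: zisa-m-s
1. 0 -> i / C _ C: inserts after position(s) 5: zisamis
2. o -> e, u -> i / F C0 _: no change
surface: zisamis

cell CASE=ol, NUM=zo:
underlying: zisa-m-z
1. 0 -> i / C _ C: inserts after position(s) 5: zisamiz
2. o -> e, u -> i / F C0 _: no change
surface: zisamiz


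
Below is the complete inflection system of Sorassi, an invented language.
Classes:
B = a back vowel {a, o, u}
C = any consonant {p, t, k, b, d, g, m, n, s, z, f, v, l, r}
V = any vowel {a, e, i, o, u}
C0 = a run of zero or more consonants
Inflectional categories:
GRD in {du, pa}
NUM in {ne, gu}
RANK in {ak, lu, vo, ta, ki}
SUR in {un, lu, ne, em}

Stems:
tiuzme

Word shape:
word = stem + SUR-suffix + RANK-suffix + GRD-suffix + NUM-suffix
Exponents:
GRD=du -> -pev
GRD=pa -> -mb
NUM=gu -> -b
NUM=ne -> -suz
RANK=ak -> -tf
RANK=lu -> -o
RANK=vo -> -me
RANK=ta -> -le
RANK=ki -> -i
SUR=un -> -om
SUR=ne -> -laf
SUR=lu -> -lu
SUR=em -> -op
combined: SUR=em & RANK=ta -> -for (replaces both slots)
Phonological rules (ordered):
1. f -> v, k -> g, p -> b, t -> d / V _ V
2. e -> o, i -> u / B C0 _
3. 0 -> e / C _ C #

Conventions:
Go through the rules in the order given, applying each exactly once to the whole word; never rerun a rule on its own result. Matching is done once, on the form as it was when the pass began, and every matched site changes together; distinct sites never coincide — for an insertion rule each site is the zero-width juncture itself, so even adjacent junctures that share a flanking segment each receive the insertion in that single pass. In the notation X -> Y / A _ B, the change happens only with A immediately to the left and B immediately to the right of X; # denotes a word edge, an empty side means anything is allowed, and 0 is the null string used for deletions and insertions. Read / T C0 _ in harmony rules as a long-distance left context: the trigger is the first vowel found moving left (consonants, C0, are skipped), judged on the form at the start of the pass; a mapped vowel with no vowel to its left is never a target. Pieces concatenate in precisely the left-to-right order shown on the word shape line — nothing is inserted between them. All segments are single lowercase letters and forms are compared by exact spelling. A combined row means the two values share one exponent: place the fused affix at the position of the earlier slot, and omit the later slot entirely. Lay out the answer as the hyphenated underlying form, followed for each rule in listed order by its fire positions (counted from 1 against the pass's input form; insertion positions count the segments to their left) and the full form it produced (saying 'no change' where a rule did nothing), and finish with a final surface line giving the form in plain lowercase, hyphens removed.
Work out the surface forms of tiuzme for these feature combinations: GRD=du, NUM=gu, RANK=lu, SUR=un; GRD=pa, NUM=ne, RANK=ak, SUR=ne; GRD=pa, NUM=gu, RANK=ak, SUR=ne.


cell GRD=du, NUM=gu, RANK=lu, SUR=un:
underlying: tiuzme-om-o-pev-b
1. f -> v, k -> g, p -> b, t -> d / V _ V: fires at position(s) 10: tiuzmeomobevb
2. e -> o, i -> u / B C0 _: fires at position(s) 6, 11: tiuzmoomobovb
3. 0 -> e / C _ C #: inserts after position(s) 12: tiuzmoomoboveb
surface: tiuzmoomoboveb

cell GRD=pa, NUM=ne, RANK=ak, SUR=ne:
underlying: tiuzme-laf-tf-mb-suz
1. f -> v, k -> g, p -> b, t -> d / V _ V: no change
2. e -> o, i -> u / B C0 _: fires at position(s) 6: tiuzmolaftfmbsuz
3. 0 -> e / C _ C #: no change
surface: tiuzmolaftfmbsuz

cell GRD=pa, NUM=gu, RANK=ak, SUR=ne:
underlying: tiuzme-laf-tf-mb-b
1. f -> v, k -> g, p -> b, t -> d / V _ V: no change
2. e -> o, i -> u / B C0 _: fires at position(s) 6: tiuzmolaftfmbb
3. 0 -> e / C _ C #: inserts after position(s) 13: tiuzmolaftfmbeb
surface: tiuzmolaftfmbeb


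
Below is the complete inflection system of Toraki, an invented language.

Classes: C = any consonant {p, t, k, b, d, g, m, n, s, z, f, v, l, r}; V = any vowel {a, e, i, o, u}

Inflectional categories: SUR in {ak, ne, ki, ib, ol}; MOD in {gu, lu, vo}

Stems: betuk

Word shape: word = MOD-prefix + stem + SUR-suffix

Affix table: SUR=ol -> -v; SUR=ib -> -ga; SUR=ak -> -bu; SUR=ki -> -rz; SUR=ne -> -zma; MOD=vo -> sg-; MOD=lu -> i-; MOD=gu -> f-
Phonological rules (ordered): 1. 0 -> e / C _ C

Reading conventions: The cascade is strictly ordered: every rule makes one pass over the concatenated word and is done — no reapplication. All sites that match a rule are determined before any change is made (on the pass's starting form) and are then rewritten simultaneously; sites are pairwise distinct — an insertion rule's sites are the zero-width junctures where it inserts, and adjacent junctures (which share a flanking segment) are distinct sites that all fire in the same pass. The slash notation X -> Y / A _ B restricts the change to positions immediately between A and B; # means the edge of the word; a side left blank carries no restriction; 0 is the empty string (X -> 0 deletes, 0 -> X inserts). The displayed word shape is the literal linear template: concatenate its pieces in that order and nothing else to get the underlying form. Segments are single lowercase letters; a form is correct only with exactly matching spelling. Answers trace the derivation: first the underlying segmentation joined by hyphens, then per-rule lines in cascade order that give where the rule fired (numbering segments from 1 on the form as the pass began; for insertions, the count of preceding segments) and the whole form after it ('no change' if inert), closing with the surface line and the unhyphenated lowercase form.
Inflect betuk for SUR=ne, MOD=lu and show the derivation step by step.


underlying: i-betuk-zma
1. 0 -> e / C _ C: inserts after position(s) 6, 7: ibetukezema
surface: ibetukezema
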